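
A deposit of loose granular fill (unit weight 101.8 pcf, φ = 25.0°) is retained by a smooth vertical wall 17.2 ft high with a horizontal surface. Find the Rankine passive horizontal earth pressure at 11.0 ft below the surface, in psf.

2760 psf

K_p = (1 + sin φ)/(1 − sin φ) = 2.464.
σ_h = K_p γ z = 2.464 × 101.8 × 11.0 = 2759 psf.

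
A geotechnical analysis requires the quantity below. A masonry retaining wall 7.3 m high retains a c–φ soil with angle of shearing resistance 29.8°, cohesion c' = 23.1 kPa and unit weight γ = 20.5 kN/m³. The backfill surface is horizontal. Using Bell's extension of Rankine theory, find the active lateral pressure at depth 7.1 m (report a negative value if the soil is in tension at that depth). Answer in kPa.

22.1 kPa

K_a = (1 − sin φ)/(1 + sin φ) = 0.3360.
σ_a = K_a γ z − 2c√K_a = 0.3360×20.5×7.1 − 2×23.1×0.5797 = 22.13 kPa.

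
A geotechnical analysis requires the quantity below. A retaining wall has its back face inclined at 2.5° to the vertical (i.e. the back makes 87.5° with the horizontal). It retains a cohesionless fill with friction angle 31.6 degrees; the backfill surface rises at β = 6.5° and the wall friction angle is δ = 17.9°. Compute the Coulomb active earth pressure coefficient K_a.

0.324

K_a = sin²(α+φ) / [sin²α · sin(α−δ) · (1 + √{sin(φ+δ)sin(φ−β) / (sin(α−δ)sin(α+β))})²].
With α = 87.5°, φ = 31.6°, δ = 17.9°, β = 6.5°: K_a = 0.3239.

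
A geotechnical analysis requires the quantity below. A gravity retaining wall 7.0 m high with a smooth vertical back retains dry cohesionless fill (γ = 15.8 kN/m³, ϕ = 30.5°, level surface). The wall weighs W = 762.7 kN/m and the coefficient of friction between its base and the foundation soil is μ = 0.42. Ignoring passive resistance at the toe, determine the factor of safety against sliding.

K_a = tan²(45° − 30.5°/2) = 0.3267.
P_a = ½K_aγH² = 0.5×0.3267×15.8×7.0² = 126.5 kN/m, acting at H/3 = 2.333 m above the base.
FS_sliding = μW / P_a = 0.42×762.7 / 126.5 = 2.533.

2.53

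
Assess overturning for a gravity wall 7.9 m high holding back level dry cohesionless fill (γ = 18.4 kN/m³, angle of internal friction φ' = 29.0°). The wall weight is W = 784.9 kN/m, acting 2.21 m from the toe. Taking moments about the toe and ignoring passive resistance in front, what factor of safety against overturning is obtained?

K_a = tan²(45° − 29.0°/2) = 0.3470.
P_a = ½K_aγH² = 0.5×0.3470×18.4×7.9² = 199.2 kN/m, acting at H/3 = 2.633 m above the base.
Overturning moment M_o = P_a × H/3 = 199.2 × 2.633 = 524.6.
Resisting moment M_r = W × 2.21 = 784.9 × 2.21 = 1735.
FS_overturning = M_r/M_o = 1735/524.6 = 3.306.

3.31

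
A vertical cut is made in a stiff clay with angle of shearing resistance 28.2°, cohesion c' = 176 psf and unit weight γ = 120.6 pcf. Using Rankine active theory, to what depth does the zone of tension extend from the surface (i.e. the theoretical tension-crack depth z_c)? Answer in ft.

K_a = tan²(45° − 28.2°/2) = 0.3582; √K_a = 0.5985.
The active pressure is zero where K_a γ z = 2c√K_a, so z_c = 2c/(γ√K_a) = 2×176/(120.6×0.5985) = 4.877 ft.

4.88 ft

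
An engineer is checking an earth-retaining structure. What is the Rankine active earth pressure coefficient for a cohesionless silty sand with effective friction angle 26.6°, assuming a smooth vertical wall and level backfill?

0.381

K_a = (1 − sin φ)/(1 + sin φ) = (1 − sin 26.6°)/(1 + sin 26.6°) = 0.3814.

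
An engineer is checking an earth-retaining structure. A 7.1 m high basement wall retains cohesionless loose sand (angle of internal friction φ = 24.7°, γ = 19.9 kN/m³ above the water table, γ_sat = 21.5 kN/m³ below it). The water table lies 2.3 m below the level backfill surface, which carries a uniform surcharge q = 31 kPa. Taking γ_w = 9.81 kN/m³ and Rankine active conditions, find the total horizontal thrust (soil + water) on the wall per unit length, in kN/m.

370 kN/m

K_a = tan²(45° − φ/2) = 0.4106.
γ' = 21.5 − 9.81 = 11.69 kN/m³. h₂ = H − d_w = 4.8 m.
σ'_h: at surface K_a·q = 12.73; at WT K_a(q+γd_w) = 31.52; at base K_a(q+γd_w+γ'h₂) = 54.56 kPa.
P₁ = ½(12.73+31.52)×2.3 = 50.88; P₂ = ½(31.52+54.56)×4.8 = 206.6; P_w = ½γ_w h₂² = 113.0.
Total = 50.88+206.6+113.0 = 370.5 kN/m.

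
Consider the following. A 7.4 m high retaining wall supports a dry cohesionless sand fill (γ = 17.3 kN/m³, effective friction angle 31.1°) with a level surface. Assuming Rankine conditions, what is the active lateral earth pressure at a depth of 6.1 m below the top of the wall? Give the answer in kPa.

33.6 kPa

K_a = (1 − sin φ)/(1 + sin φ) = 0.3188.
σ_h = K_a γ z = 0.3188 × 17.3 × 6.1 = 33.64 kPa.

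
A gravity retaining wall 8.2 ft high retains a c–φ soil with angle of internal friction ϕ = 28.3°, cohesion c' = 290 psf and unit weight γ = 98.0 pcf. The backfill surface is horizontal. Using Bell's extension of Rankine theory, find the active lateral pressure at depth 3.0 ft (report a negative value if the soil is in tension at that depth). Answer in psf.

K_a = (1 − sin φ)/(1 + sin φ) = 0.3568.
σ_a = K_a γ z − 2c√K_a = 0.3568×98.0×3.0 − 2×290×0.5973 = -241.5 psf.

-242 psf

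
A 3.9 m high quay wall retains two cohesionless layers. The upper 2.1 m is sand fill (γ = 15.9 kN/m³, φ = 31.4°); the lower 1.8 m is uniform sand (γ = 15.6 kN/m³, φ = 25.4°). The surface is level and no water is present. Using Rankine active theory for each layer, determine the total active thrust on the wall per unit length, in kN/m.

45.2 kN/m

K_a1 = tan²(45°−31.4°/2) = 0.3149; K_a2 = tan²(45°−25.4°/2) = 0.3996.
Layer 1: σ at base = K_a1 γ₁ h₁ = 10.52 kPa; P₁ = ½×10.52×2.1 = 11.04.
Layer 2: σ_v at top = γ₁h₁ = 33.39; σ_h top = K_a2×33.39 = 13.34; σ_h base = K_a2×(33.39+15.6×1.8) = 24.57.
P₂ = ½(13.34+24.57)×1.8 = 34.12. Total P_a = 11.04+34.12 = 45.16 kN/m.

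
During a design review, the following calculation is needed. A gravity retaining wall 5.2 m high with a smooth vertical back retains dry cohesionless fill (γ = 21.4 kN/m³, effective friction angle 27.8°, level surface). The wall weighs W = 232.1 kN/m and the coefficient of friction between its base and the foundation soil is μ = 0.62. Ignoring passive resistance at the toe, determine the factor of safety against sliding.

1.37

K_a = tan²(45° − 27.8°/2) = 0.3639.
P_a = ½K_aγH² = 0.5×0.3639×21.4×5.2² = 105.3 kN/m, acting at H/3 = 1.733 m above the base.
FS_sliding = μW / P_a = 0.62×232.1 / 105.3 = 1.367.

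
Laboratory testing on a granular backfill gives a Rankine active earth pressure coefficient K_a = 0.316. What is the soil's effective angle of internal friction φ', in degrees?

31.3°

K_a = tan²(45° − φ/2) ⇒ 45° − φ/2 = arctan(√0.316) = 29.34°.
φ = 2(45° − 29.34°) = 31.32°.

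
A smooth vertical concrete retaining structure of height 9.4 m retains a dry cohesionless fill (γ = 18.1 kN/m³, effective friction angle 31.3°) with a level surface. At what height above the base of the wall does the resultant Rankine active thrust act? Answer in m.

3.13 m

K_a = 0.3162.
The pressure distribution is triangular, so the resultant acts at H/3 above the base = 9.4/3 = 3.133 m.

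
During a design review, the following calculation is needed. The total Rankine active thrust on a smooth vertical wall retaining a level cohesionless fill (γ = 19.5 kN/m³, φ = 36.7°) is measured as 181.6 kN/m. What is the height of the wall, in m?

8.60 m

K_a = 0.2519. P_a = ½ K_a γ H² ⇒ H = √(2P_a/(K_a γ)).
H = √(2×181.6/(0.2519×19.5)) = 8.600 m.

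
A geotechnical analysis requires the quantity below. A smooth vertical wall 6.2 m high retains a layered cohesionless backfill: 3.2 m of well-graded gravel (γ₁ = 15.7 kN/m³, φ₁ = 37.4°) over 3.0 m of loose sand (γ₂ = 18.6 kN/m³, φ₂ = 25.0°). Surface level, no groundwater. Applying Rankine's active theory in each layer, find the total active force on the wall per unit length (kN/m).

115 kN/m

K_a1 = tan²(45°−37.4°/2) = 0.2443; K_a2 = tan²(45°−25.0°/2) = 0.4059.
Layer 1: σ at base = K_a1 γ₁ h₁ = 12.27 kPa; P₁ = ½×12.27×3.2 = 19.63.
Layer 2: σ_v at top = γ₁h₁ = 50.24; σ_h top = K_a2×50.24 = 20.39; σ_h base = K_a2×(50.24+18.6×3.0) = 43.04.
P₂ = ½(20.39+43.04)×3.0 = 95.14. Total P_a = 19.63+95.14 = 114.8 kN/m.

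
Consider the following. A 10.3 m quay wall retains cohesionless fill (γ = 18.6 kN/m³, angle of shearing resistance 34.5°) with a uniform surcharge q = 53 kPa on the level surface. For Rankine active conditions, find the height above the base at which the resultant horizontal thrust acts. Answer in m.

K_a = 0.2768.
Triangular part P₁ = ½K_aγH² = 273.1 at H/3 = 3.433 m; rectangular part P₂ = K_a q H = 151.1 at H/2 = 5.150 m.
ȳ = (P₁·3.433 + P₂·5.150)/(P₁+P₂) = 4.045 m.

4.04 m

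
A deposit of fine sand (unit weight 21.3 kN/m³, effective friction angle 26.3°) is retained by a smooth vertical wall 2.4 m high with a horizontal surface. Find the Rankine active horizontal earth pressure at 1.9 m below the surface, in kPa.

15.6 kPa

K_a = (1 − sin φ)/(1 + sin φ) = 0.3859.
σ_h = K_a γ z = 0.3859 × 21.3 × 1.9 = 15.62 kPa.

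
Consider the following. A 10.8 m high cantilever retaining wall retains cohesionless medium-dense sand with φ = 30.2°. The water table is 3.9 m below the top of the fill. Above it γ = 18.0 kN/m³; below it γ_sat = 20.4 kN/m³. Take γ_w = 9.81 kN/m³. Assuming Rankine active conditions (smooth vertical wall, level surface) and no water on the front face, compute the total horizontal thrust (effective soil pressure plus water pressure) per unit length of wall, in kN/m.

522 kN/m

K_a = tan²(45° − φ/2) = 0.3307.
γ' = 20.4 − 9.81 = 10.59 kN/m³. Depth below WT = 6.9 m.
σ'_h at WT = K_a γ d_w = 23.21 kPa; at base = 23.21 + K_a γ' × 6.9 = 47.37 kPa.
P₁ (0–3.9 m) = ½×23.21×3.9 = 45.26. P₂ (3.9–10.8 m) = ½(23.21+47.37)×6.9 = 243.5.
P_w = ½ γ_w h₂² = 0.5×9.81×6.9² = 233.5. Total = 45.26+243.5+233.5 = 522.3 kN/m.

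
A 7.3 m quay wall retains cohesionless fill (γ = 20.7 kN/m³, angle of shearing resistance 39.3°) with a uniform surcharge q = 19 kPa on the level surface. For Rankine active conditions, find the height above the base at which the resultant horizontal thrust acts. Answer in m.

K_a = 0.2245.
Triangular part P₁ = ½K_aγH² = 123.8 at H/3 = 2.433 m; rectangular part P₂ = K_a q H = 31.13 at H/2 = 3.650 m.
ȳ = (P₁·2.433 + P₂·3.650)/(P₁+P₂) = 2.678 m.

2.68 m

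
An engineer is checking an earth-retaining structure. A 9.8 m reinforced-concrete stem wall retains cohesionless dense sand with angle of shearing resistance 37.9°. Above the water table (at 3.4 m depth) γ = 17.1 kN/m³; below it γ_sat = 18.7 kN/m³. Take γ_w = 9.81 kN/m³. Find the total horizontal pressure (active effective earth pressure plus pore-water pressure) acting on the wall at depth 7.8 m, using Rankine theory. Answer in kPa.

K_a = (1 − sin φ)/(1 + sin φ) = 0.2389.
γ' = 18.7 − 9.81 = 8.890 kN/m³.
Effective vertical stress at 7.8 m: σ'_v = 17.1×3.4 + 8.890×4.40 = 97.26 kPa.
σ'_h = K_a σ'_v = 0.2389 × 97.26 = 23.24 kPa; u = γ_w × 4.40 = 43.16 kPa.
Total σ_h = 23.24 + 43.16 = 66.40 kPa.

66.4 kPa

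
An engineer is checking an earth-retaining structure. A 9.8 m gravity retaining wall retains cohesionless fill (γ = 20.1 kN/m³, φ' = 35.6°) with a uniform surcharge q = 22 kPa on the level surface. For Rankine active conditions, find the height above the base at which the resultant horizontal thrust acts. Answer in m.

3.56 m

K_a = 0.2641.
Triangular part P₁ = ½K_aγH² = 254.9 at H/3 = 3.267 m; rectangular part P₂ = K_a q H = 56.95 at H/2 = 4.900 m.
ȳ = (P₁·3.267 + P₂·4.900)/(P₁+P₂) = 3.565 m.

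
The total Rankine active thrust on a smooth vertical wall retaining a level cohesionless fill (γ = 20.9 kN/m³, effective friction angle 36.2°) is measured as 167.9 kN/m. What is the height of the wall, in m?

7.90 m

K_a = 0.2574. P_a = ½ K_a γ H² ⇒ H = √(2P_a/(K_a γ)).
H = √(2×167.9/(0.2574×20.9)) = 7.901 m.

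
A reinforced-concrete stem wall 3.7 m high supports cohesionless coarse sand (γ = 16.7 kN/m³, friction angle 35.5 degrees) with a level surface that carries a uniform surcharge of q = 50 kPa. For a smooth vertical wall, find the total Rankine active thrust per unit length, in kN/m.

79.4 kN/m

K_a = tan²(45° − φ/2) = 0.2653.
Soil triangle: ½ K_a γ H² = 0.5×0.2653×16.7×3.7² = 30.32 kN/m.
Surcharge rectangle: K_a q H = 0.2653×50×3.7 = 49.07 kN/m.
Total = 30.32 + 49.07 = 79.40 kN/m.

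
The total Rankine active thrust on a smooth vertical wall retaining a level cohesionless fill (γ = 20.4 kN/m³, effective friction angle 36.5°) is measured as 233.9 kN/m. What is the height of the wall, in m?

K_a = 0.2541. P_a = ½ K_a γ H² ⇒ H = √(2P_a/(K_a γ)).
H = √(2×233.9/(0.2541×20.4)) = 9.501 m.

9.50 m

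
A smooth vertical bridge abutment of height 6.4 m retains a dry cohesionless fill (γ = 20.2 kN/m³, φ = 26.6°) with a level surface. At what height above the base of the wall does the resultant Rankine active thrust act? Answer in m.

2.13 m

K_a = 0.3814.
The pressure distribution is triangular, so the resultant acts at H/3 above the base = 6.4/3 = 2.133 m.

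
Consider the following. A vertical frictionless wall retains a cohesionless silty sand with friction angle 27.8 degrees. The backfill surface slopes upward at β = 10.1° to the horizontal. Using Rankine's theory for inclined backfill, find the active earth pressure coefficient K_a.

K_a = cos β · (cos β − √(cos²β − cos²φ)) / (cos β + √(cos²β − cos²φ)).
cos β = 0.9845, cos φ = 0.8846, √(cos²β − cos²φ) = 0.4322.
K_a = 0.9845 × (0.9845 − 0.4322)/(0.9845 + 0.4322) = 0.3838.

0.384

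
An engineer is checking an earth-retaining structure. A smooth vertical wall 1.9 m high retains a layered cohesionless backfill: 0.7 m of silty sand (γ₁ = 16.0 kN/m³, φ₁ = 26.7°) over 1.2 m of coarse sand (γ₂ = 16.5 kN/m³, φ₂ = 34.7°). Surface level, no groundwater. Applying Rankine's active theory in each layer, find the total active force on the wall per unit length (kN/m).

K_a1 = tan²(45°−26.7°/2) = 0.3800; K_a2 = tan²(45°−34.7°/2) = 0.2745.
Layer 1: σ at base = K_a1 γ₁ h₁ = 4.256 kPa; P₁ = ½×4.256×0.7 = 1.489.
Layer 2: σ_v at top = γ₁h₁ = 11.20; σ_h top = K_a2×11.20 = 3.074; σ_h base = K_a2×(11.20+16.5×1.2) = 8.509.
P₂ = ½(3.074+8.509)×1.2 = 6.950. Total P_a = 1.489+6.950 = 8.439 kN/m.

8.44 kN/m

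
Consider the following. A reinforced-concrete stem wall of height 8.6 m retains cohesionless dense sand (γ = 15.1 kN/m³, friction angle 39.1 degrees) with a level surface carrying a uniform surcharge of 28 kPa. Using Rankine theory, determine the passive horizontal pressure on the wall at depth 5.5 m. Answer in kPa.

K_p = (1 + sin φ)/(1 − sin φ) = 4.415.
σ_v = γz + q = 15.1 × 5.5 + 28 = 111.0 kPa.
σ_h = K_p σ_v = 4.415 × 111.0 = 490.3 kPa.

490 kPa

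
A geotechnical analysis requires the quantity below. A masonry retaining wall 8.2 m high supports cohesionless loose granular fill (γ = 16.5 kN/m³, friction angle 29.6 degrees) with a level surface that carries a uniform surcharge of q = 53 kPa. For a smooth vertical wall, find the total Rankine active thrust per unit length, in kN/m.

K_a = tan²(45° − φ/2) = 0.3387.
Soil triangle: ½ K_a γ H² = 0.5×0.3387×16.5×8.2² = 187.9 kN/m.
Surcharge rectangle: K_a q H = 0.3387×53×8.2 = 147.2 kN/m.
Total = 187.9 + 147.2 = 335.1 kN/m.

335 kN/m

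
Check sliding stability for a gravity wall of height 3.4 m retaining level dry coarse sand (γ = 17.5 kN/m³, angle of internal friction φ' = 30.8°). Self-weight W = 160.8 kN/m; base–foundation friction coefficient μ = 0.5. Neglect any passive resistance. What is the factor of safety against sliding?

2.46

K_a = tan²(45° − 30.8°/2) = 0.3227.
P_a = ½K_aγH² = 0.5×0.3227×17.5×3.4² = 32.64 kN/m, acting at H/3 = 1.133 m above the base.
FS_sliding = μW / P_a = 0.5×160.8 / 32.64 = 2.463.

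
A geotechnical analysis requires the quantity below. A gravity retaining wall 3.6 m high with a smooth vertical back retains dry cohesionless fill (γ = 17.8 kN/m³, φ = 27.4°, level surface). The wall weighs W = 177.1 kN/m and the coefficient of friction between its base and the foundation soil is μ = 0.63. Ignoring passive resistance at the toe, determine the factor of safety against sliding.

2.62

K_a = tan²(45° − 27.4°/2) = 0.3697.
P_a = ½K_aγH² = 0.5×0.3697×17.8×3.6² = 42.64 kN/m, acting at H/3 = 1.200 m above the base.
FS_sliding = μW / P_a = 0.63×177.1 / 42.64 = 2.617.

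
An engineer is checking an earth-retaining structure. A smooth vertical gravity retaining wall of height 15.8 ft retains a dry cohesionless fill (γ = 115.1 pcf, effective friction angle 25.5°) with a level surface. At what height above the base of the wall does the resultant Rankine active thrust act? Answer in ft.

K_a = 0.3981.
The pressure distribution is triangular, so the resultant acts at H/3 above the base = 15.8/3 = 5.267 ft.

5.27 ft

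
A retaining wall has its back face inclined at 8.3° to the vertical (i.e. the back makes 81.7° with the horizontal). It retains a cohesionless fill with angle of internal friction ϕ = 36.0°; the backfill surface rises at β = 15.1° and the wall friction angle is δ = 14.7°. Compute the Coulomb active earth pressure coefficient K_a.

K_a = sin²(α+φ) / [sin²α · sin(α−δ) · (1 + √{sin(φ+δ)sin(φ−β) / (sin(α−δ)sin(α+β))})²].
With α = 81.7°, φ = 36.0°, δ = 14.7°, β = 15.1°: K_a = 0.3622.

0.362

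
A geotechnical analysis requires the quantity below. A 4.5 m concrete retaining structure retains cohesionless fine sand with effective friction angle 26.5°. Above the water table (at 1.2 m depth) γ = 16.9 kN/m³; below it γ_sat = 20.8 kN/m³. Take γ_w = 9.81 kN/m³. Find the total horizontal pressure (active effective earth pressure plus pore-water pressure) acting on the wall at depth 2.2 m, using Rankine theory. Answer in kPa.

21.8 kPa

K_a = (1 − sin φ)/(1 + sin φ) = 0.3829.
γ' = 20.8 − 9.81 = 10.99 kN/m³.
Effective vertical stress at 2.2 m: σ'_v = 16.9×1.2 + 10.99×1.00 = 31.27 kPa.
σ'_h = K_a σ'_v = 0.3829 × 31.27 = 11.97 kPa; u = γ_w × 1.00 = 9.810 kPa.
Total σ_h = 11.97 + 9.810 = 21.78 kPa.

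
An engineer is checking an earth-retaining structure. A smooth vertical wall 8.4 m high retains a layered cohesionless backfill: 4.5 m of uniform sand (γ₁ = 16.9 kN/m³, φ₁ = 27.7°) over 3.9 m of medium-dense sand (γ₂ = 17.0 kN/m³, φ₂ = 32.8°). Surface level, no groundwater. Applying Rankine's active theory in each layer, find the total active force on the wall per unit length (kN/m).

189 kN/m

K_a1 = tan²(45°−27.7°/2) = 0.3653; K_a2 = tan²(45°−32.8°/2) = 0.2973.
Layer 1: σ at base = K_a1 γ₁ h₁ = 27.78 kPa; P₁ = ½×27.78×4.5 = 62.51.
Layer 2: σ_v at top = γ₁h₁ = 76.05; σ_h top = K_a2×76.05 = 22.61; σ_h base = K_a2×(76.05+17.0×3.9) = 42.32.
P₂ = ½(22.61+42.32)×3.9 = 126.6. Total P_a = 62.51+126.6 = 189.1 kN/m.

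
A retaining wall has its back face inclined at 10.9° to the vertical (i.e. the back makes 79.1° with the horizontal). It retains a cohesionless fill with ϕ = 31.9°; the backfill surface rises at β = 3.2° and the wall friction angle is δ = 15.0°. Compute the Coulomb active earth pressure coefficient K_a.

0.380

K_a = sin²(α+φ) / [sin²α · sin(α−δ) · (1 + √{sin(φ+δ)sin(φ−β) / (sin(α−δ)sin(α+β))})²].
With α = 79.1°, φ = 31.9°, δ = 15.0°, β = 3.2°: K_a = 0.3795.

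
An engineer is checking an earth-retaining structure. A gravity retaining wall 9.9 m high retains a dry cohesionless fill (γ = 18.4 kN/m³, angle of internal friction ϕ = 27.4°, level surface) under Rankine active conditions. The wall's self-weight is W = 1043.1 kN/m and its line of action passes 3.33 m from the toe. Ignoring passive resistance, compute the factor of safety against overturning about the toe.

K_a = tan²(45° − 27.4°/2) = 0.3697.
P_a = ½K_aγH² = 0.5×0.3697×18.4×9.9² = 333.3 kN/m, acting at H/3 = 3.300 m above the base.
Overturning moment M_o = P_a × H/3 = 333.3 × 3.300 = 1100.
Resisting moment M_r = W × 3.33 = 1043.1 × 3.33 = 3474.
FS_overturning = M_r/M_o = 3474/1100 = 3.158.

3.16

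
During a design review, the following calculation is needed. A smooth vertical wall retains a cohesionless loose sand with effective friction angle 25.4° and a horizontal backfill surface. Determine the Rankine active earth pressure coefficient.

0.400

K_a = (1 − sin φ)/(1 + sin φ) = (1 − sin 25.4°)/(1 + sin 25.4°) = 0.3996.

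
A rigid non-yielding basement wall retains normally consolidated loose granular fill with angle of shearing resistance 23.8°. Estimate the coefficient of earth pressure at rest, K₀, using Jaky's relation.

K₀ = 1 − sin φ' = 1 − sin 23.8° = 0.5965.

0.596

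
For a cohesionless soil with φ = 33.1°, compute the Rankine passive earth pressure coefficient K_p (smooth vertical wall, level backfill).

K_p = (1 + sin φ)/(1 − sin φ) = tan²(45° + 33.1°/2) = 3.406.

3.41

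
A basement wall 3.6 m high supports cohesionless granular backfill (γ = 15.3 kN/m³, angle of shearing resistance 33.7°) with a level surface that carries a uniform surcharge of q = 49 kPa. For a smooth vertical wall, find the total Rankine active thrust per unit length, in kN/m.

78.9 kN/m

K_a = tan²(45° − φ/2) = 0.2863.
Soil triangle: ½ K_a γ H² = 0.5×0.2863×15.3×3.6² = 28.39 kN/m.
Surcharge rectangle: K_a q H = 0.2863×49×3.6 = 50.50 kN/m.
Total = 28.39 + 50.50 = 78.89 kN/m.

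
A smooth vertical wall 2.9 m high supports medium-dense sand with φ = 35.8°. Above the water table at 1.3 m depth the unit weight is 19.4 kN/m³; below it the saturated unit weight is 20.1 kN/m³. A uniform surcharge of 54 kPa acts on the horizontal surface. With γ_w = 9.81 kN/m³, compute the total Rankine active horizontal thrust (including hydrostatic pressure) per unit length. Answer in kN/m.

71.9 kN/m

K_a = tan²(45° − φ/2) = 0.2619.
γ' = 20.1 − 9.81 = 10.29 kN/m³. h₂ = H − d_w = 1.6 m.
σ'_h: at surface K_a·q = 14.14; at WT K_a(q+γd_w) = 20.74; at base K_a(q+γd_w+γ'h₂) = 25.06 kPa.
P₁ = ½(14.14+20.74)×1.3 = 22.68; P₂ = ½(20.74+25.06)×1.6 = 36.64; P_w = ½γ_w h₂² = 12.56.
Total = 22.68+36.64+12.56 = 71.87 kN/m.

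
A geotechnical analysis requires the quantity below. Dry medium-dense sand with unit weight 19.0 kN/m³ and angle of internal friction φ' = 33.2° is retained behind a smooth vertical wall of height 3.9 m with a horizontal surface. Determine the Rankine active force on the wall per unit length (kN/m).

42.2 kN/m

K_a = tan²(45° − φ/2) = 0.2924.
P_a = ½ K_a γ H² = 0.5 × 0.2924 × 19.0 × 3.9² = 42.24 kN/m.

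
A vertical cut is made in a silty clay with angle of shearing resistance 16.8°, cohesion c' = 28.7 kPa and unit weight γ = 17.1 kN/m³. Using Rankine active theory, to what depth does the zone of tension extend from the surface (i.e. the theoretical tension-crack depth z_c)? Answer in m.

4.52 m

K_a = tan²(45° − 16.8°/2) = 0.5516; √K_a = 0.7427.
The active pressure is zero where K_a γ z = 2c√K_a, so z_c = 2c/(γ√K_a) = 2×28.7/(17.1×0.7427) = 4.520 m.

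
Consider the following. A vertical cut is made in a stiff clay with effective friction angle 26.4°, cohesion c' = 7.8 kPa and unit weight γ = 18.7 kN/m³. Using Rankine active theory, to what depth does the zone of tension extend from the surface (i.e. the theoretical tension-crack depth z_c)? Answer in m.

1.35 m

K_a = tan²(45° − 26.4°/2) = 0.3844; √K_a = 0.6200.
The active pressure is zero where K_a γ z = 2c√K_a, so z_c = 2c/(γ√K_a) = 2×7.8/(18.7×0.6200) = 1.345 m.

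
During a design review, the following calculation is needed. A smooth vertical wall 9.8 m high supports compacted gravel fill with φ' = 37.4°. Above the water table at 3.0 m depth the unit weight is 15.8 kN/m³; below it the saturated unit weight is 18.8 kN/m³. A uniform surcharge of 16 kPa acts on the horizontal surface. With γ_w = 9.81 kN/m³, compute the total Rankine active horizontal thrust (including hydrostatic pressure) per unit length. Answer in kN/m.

K_a = tan²(45° − φ/2) = 0.2443.
γ' = 18.8 − 9.81 = 8.990 kN/m³. h₂ = H − d_w = 6.8 m.
σ'_h: at surface K_a·q = 3.908; at WT K_a(q+γd_w) = 15.49; at base K_a(q+γd_w+γ'h₂) = 30.42 kPa.
P₁ = ½(3.908+15.49)×3.0 = 29.09; P₂ = ½(15.49+30.42)×6.8 = 156.1; P_w = ½γ_w h₂² = 226.8.
Total = 29.09+156.1+226.8 = 412.0 kN/m.

412 kN/m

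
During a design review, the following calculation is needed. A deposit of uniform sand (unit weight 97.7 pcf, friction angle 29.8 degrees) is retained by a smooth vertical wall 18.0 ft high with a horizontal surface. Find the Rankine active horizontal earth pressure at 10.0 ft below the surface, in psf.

328 psf

K_a = (1 − sin φ)/(1 + sin φ) = 0.3360.
σ_h = K_a γ z = 0.3360 × 97.7 × 10.0 = 328.3 psf.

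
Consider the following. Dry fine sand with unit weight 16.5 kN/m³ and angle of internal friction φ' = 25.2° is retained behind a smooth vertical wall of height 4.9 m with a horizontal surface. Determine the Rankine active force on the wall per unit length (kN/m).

79.8 kN/m

K_a = tan²(45° − φ/2) = 0.4027.
P_a = ½ K_a γ H² = 0.5 × 0.4027 × 16.5 × 4.9² = 79.78 kN/m.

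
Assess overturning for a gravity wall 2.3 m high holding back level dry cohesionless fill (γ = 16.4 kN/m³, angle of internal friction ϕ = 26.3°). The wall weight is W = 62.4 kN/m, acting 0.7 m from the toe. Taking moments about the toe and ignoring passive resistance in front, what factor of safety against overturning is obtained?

3.40

K_a = tan²(45° − 26.3°/2) = 0.3859.
P_a = ½K_aγH² = 0.5×0.3859×16.4×2.3² = 16.74 kN/m, acting at H/3 = 0.7667 m above the base.
Overturning moment M_o = P_a × H/3 = 16.74 × 0.7667 = 12.83.
Resisting moment M_r = W × 0.7 = 62.4 × 0.7 = 43.68.
FS_overturning = M_r/M_o = 43.68/12.83 = 3.403.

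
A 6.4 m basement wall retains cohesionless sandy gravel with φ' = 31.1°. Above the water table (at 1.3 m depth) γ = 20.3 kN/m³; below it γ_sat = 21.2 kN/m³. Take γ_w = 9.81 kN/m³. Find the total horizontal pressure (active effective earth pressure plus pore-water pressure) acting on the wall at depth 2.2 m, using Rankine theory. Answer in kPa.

K_a = (1 − sin φ)/(1 + sin φ) = 0.3188.
γ' = 21.2 − 9.81 = 11.39 kN/m³.
Effective vertical stress at 2.2 m: σ'_v = 20.3×1.3 + 11.39×0.900 = 36.64 kPa.
σ'_h = K_a σ'_v = 0.3188 × 36.64 = 11.68 kPa; u = γ_w × 0.900 = 8.829 kPa.
Total σ_h = 11.68 + 8.829 = 20.51 kPa.

20.5 kPa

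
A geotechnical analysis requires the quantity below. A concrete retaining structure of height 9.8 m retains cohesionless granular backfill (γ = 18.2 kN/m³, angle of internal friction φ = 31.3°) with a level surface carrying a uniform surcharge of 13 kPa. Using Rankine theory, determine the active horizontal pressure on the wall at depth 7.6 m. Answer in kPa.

47.8 kPa

K_a = (1 − sin φ)/(1 + sin φ) = 0.3162.
σ_v = γz + q = 18.2 × 7.6 + 13 = 151.3 kPa.
σ_h = K_a σ_v = 0.3162 × 151.3 = 47.85 kPa.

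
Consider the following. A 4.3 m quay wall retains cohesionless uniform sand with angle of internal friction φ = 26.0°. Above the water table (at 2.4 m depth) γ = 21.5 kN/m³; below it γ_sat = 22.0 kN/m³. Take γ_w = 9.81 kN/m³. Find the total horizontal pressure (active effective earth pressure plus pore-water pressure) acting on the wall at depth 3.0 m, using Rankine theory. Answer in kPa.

K_a = (1 − sin φ)/(1 + sin φ) = 0.3905.
γ' = 22.0 − 9.81 = 12.19 kN/m³.
Effective vertical stress at 3.0 m: σ'_v = 21.5×2.4 + 12.19×0.600 = 58.91 kPa.
σ'_h = K_a σ'_v = 0.3905 × 58.91 = 23.00 kPa; u = γ_w × 0.600 = 5.886 kPa.
Total σ_h = 23.00 + 5.886 = 28.89 kPa.

28.9 kPa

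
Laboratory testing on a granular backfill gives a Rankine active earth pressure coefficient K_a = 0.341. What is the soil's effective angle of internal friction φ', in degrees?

K_a = tan²(45° − φ/2) ⇒ 45° − φ/2 = arctan(√0.341) = 30.28°.
φ = 2(45° − 30.28°) = 29.43°.

29.4°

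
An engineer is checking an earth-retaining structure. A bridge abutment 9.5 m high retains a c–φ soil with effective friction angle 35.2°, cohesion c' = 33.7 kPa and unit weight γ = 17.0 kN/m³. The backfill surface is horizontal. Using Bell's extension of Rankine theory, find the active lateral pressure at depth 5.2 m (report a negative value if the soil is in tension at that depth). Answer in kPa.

-11.2 kPa

K_a = (1 − sin φ)/(1 + sin φ) = 0.2687.
σ_a = K_a γ z − 2c√K_a = 0.2687×17.0×5.2 − 2×33.7×0.5184 = -11.18 kPa.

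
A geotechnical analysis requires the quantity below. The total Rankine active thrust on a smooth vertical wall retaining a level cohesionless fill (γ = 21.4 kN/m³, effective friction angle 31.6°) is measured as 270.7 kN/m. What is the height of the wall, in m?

K_a = 0.3123. P_a = ½ K_a γ H² ⇒ H = √(2P_a/(K_a γ)).
H = √(2×270.7/(0.3123×21.4)) = 9.000 m.

9.00 m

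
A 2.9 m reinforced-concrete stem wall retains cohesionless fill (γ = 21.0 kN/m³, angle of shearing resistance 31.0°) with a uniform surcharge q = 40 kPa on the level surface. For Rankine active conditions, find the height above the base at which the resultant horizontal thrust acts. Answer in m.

K_a = 0.3201.
Triangular part P₁ = ½K_aγH² = 28.27 at H/3 = 0.9667 m; rectangular part P₂ = K_a q H = 37.13 at H/2 = 1.450 m.
ȳ = (P₁·0.9667 + P₂·1.450)/(P₁+P₂) = 1.241 m.

1.24 m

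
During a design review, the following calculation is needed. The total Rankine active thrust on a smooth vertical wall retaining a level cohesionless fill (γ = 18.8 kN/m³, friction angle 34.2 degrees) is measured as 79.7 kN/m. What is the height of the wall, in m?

5.50 m

K_a = 0.2803. P_a = ½ K_a γ H² ⇒ H = √(2P_a/(K_a γ)).
H = √(2×79.7/(0.2803×18.8)) = 5.499 m.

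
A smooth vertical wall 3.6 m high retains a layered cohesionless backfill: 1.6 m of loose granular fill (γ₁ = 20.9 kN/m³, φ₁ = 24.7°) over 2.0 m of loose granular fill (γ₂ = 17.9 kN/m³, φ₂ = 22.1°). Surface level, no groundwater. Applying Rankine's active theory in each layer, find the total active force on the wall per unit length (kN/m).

57.5 kN/m

K_a1 = tan²(45°−24.7°/2) = 0.4106; K_a2 = tan²(45°−22.1°/2) = 0.4533.
Layer 1: σ at base = K_a1 γ₁ h₁ = 13.73 kPa; P₁ = ½×13.73×1.6 = 10.98.
Layer 2: σ_v at top = γ₁h₁ = 33.44; σ_h top = K_a2×33.44 = 15.16; σ_h base = K_a2×(33.44+17.9×2.0) = 31.38.
P₂ = ½(15.16+31.38)×2.0 = 46.54. Total P_a = 10.98+46.54 = 57.52 kN/m.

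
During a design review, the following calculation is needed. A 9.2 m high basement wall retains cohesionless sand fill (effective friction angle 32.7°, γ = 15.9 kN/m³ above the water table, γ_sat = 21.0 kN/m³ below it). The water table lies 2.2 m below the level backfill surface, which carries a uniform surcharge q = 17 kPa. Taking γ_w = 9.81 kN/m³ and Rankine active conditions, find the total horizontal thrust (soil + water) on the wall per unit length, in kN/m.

453 kN/m

K_a = tan²(45° − φ/2) = 0.2985.
γ' = 21.0 − 9.81 = 11.19 kN/m³. h₂ = H − d_w = 7.0 m.
σ'_h: at surface K_a·q = 5.074; at WT K_a(q+γd_w) = 15.52; at base K_a(q+γd_w+γ'h₂) = 38.90 kPa.
P₁ = ½(5.074+15.52)×2.2 = 22.65; P₂ = ½(15.52+38.90)×7.0 = 190.4; P_w = ½γ_w h₂² = 240.3.
Total = 22.65+190.4+240.3 = 453.4 kN/m.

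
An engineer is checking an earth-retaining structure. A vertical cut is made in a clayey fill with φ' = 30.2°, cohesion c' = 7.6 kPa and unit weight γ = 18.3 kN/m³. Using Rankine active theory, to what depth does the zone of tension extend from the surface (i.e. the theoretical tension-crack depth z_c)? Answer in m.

K_a = tan²(45° − 30.2°/2) = 0.3307; √K_a = 0.5750.
The active pressure is zero where K_a γ z = 2c√K_a, so z_c = 2c/(γ√K_a) = 2×7.6/(18.3×0.5750) = 1.444 m.

1.44 m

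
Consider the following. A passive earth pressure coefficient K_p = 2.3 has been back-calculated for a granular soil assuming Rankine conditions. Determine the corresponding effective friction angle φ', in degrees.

K_p = (1+sin φ)/(1−sin φ) ⇒ sin φ = (K_p − 1)/(K_p + 1) = 0.3939.
φ = arcsin(0.3939) = 23.20°.

23.2°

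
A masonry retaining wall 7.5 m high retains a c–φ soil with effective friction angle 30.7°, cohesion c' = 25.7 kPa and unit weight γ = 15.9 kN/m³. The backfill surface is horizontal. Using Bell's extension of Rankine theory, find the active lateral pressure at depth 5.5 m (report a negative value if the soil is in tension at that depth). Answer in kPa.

K_a = (1 − sin φ)/(1 + sin φ) = 0.3240.
σ_a = K_a γ z − 2c√K_a = 0.3240×15.9×5.5 − 2×25.7×0.5692 = -0.9224 kPa.

-0.922 kPa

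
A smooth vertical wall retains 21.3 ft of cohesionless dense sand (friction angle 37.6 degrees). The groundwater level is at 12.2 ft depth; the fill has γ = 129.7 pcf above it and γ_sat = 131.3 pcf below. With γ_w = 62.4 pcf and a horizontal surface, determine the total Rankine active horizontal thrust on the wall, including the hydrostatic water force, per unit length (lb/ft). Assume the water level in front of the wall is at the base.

9100 lb/ft

K_a = tan²(45° − φ/2) = 0.2421.
γ' = 131.3 − 62.4 = 68.90 pcf. Depth below WT = 9.1 ft.
σ'_h at WT = K_a γ d_w = 383.1 psf; at base = 383.1 + K_a γ' × 9.1 = 534.9 psf.
P₁ (0–12.2 ft) = ½×383.1×12.2 = 2337. P₂ (12.2–21.3 ft) = ½(383.1+534.9)×9.1 = 4177.
P_w = ½ γ_w h₂² = 0.5×62.4×9.1² = 2584. Total = 2337+4177+2584 = 9098 lb/ft.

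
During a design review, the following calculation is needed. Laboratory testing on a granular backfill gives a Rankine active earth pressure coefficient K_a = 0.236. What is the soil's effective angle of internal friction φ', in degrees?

K_a = tan²(45° − φ/2) ⇒ 45° − φ/2 = arctan(√0.236) = 25.91°.
φ = 2(45° − 25.91°) = 38.18°.

38.2°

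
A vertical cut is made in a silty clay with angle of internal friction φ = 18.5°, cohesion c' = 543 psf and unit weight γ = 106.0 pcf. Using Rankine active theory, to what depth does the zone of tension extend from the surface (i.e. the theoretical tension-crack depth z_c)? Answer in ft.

14.2 ft

K_a = tan²(45° − 18.5°/2) = 0.5183; √K_a = 0.7199.
The active pressure is zero where K_a γ z = 2c√K_a, so z_c = 2c/(γ√K_a) = 2×543/(106.0×0.7199) = 14.23 ft.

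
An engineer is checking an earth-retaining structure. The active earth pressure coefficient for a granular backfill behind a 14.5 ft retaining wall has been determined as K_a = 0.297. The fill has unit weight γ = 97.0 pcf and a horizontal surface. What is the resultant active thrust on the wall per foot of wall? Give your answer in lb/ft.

P = ½ K_a γ H² = 0.5 × 0.297 × 97.0 × 14.5² = 3029 lb/ft.

3030 lb/ft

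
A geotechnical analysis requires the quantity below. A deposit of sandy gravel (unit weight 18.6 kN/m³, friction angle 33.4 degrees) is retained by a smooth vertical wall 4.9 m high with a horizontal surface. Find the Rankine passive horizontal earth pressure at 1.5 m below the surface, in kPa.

96.2 kPa

K_p = (1 + sin φ)/(1 − sin φ) = 3.449.
σ_h = K_p γ z = 3.449 × 18.6 × 1.5 = 96.23 kPa.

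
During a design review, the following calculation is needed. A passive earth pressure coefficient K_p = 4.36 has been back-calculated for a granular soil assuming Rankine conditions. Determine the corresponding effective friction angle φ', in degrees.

K_p = (1+sin φ)/(1−sin φ) ⇒ sin φ = (K_p − 1)/(K_p + 1) = 0.6269.
φ = arcsin(0.6269) = 38.82°.

38.8°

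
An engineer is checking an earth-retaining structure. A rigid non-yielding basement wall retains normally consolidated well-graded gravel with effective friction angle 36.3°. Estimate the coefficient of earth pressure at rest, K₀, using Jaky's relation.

K₀ = 1 − sin φ' = 1 − sin 36.3° = 0.4080.

0.408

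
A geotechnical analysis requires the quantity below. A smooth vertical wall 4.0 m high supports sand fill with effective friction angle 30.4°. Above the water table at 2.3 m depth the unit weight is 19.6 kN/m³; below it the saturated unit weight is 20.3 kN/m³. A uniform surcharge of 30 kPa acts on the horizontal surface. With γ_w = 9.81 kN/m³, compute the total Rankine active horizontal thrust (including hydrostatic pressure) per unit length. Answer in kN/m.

101 kN/m

K_a = tan²(45° − φ/2) = 0.3280.
γ' = 20.3 − 9.81 = 10.49 kN/m³. h₂ = H − d_w = 1.7 m.
σ'_h: at surface K_a·q = 9.840; at WT K_a(q+γd_w) = 24.63; at base K_a(q+γd_w+γ'h₂) = 30.47 kPa.
P₁ = ½(9.840+24.63)×2.3 = 39.64; P₂ = ½(24.63+30.47)×1.7 = 46.84; P_w = ½γ_w h₂² = 14.18.
Total = 39.64+46.84+14.18 = 100.6 kN/m.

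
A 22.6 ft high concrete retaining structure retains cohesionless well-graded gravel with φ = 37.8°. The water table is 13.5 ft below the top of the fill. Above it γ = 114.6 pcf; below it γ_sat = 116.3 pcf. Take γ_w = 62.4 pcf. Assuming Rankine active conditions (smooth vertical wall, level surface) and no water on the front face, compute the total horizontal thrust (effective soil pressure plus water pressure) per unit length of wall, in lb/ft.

K_a = tan²(45° − φ/2) = 0.2400.
γ' = 116.3 − 62.4 = 53.90 pcf. Depth below WT = 9.1 ft.
σ'_h at WT = K_a γ d_w = 371.3 psf; at base = 371.3 + K_a γ' × 9.1 = 489.0 psf.
P₁ (0–13.5 ft) = ½×371.3×13.5 = 2506. P₂ (13.5–22.6 ft) = ½(371.3+489.0)×9.1 = 3914.
P_w = ½ γ_w h₂² = 0.5×62.4×9.1² = 2584. Total = 2506+3914+2584 = 9004 lb/ft.

9000 lb/ft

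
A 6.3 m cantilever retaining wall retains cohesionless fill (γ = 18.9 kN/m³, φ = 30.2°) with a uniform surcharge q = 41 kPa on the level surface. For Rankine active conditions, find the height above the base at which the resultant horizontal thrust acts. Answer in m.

2.53 m

K_a = 0.3307.
Triangular part P₁ = ½K_aγH² = 124.0 at H/3 = 2.100 m; rectangular part P₂ = K_a q H = 85.41 at H/2 = 3.150 m.
ȳ = (P₁·2.100 + P₂·3.150)/(P₁+P₂) = 2.528 m.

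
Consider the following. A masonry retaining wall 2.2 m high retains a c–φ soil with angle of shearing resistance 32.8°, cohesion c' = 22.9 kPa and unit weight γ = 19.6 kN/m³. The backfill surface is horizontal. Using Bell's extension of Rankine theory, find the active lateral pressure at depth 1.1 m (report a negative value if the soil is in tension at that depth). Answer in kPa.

-18.6 kPa

K_a = (1 − sin φ)/(1 + sin φ) = 0.2973.
σ_a = K_a γ z − 2c√K_a = 0.2973×19.6×1.1 − 2×22.9×0.5452 = -18.56 kPa.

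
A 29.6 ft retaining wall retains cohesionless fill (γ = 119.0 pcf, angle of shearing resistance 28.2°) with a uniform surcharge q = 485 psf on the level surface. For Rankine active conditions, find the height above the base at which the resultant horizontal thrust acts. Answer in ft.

K_a = 0.3582.
Triangular part P₁ = ½K_aγH² = 18670 at H/3 = 9.867 ft; rectangular part P₂ = K_a q H = 5142 at H/2 = 14.80 ft.
ȳ = (P₁·9.867 + P₂·14.80)/(P₁+P₂) = 10.93 ft.

10.9 ft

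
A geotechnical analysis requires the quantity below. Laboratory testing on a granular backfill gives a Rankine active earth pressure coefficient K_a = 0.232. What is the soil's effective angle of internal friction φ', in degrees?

K_a = tan²(45° − φ/2) ⇒ 45° − φ/2 = arctan(√0.232) = 25.72°.
φ = 2(45° − 25.72°) = 38.56°.

38.6°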